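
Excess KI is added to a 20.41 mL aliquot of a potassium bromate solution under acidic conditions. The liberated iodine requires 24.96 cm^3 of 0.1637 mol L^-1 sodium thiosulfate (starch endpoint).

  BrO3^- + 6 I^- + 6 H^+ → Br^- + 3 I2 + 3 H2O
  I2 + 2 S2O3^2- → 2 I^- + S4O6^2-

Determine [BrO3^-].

0.03337 mol/L

n(S2O3^2-) = 0.02496 × 0.1637 = 4.086 × 10^-3 mol
n(I2) = n(S2O3^2-)/2 = 2.043 × 10^-3 mol
From the 1:3 ratio, n(BrO3^-) in the aliquot = 1/3 × 2.043 × 10^-3 = 6.810 × 10^-4 mol
[BrO3^-] = 6.810 × 10^-4 / 0.02041 = 0.03337 mol/L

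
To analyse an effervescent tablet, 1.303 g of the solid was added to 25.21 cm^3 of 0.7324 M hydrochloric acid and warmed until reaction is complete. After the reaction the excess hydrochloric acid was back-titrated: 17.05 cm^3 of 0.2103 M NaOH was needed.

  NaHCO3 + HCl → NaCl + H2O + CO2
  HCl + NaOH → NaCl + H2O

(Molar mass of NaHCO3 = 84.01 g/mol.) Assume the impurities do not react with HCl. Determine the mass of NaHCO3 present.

1.250 g

n(HCl) added = 0.02521 × 0.7324 = 0.01846 mol
n(NaOH) used in back-titration = 0.01705 × 0.2103 = 3.586 × 10^-3 mol
n(HCl) left over = 3.586 × 10^-3 mol (1:1 ratio)
n(HCl) consumed by analyte = 0.01846 − 3.586 × 10^-3 = 0.01488 mol
n(NaHCO3) = 0.01488 mol (1:1 ratio)
mass of NaHCO3 = 0.01488 × 84.01 = 1.250 g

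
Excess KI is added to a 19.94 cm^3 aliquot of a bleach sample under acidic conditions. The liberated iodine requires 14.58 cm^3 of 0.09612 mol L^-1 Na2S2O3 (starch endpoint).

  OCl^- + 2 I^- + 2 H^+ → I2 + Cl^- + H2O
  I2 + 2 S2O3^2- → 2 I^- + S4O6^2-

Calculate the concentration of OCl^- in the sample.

0.03514 mol/L

n(S2O3^2-) = 0.01458 × 0.09612 = 1.401 × 10^-3 mol
n(I2) = n(S2O3^2-)/2 = 7.007 × 10^-4 mol
n(OCl^-) in the aliquot = 7.007 × 10^-4 mol (1:1 ratio)
[OCl^-] = 7.007 × 10^-4 / 0.01994 = 0.03514 mol/L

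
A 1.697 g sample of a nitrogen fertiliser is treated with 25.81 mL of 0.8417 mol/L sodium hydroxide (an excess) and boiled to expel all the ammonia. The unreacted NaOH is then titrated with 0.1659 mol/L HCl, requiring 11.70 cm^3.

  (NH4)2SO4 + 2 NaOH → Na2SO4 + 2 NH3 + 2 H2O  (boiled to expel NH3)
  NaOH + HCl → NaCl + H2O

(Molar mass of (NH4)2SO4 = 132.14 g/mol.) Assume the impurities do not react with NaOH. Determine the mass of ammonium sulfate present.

n(NaOH) added = 0.02581 × 0.8417 = 0.02172 mol
n(HCl) used in back-titration = 0.01170 × 0.1659 = 1.941 × 10^-3 mol
n(NaOH) left over = 1.941 × 10^-3 mol (1:1 ratio)
n(NaOH) consumed by analyte = 0.02172 − 1.941 × 10^-3 = 0.01978 mol
From the 1:2 ratio, n((NH4)2SO4) = 1/2 × 0.01978 = 9.892 × 10^-3 mol
mass of (NH4)2SO4 = 9.892 × 10^-3 × 132.14 = 1.307 g

1.307 g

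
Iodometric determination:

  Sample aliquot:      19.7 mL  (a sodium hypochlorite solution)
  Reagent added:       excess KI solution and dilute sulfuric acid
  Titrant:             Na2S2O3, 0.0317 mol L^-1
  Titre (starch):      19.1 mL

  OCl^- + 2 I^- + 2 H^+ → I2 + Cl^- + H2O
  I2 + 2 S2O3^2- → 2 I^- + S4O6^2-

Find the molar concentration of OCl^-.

n(S2O3^2-) = 0.0191 × 0.0317 = 6.05 × 10^-4 mol
n(I2) = n(S2O3^2-)/2 = 3.03 × 10^-4 mol
n(OCl^-) in the aliquot = 3.03 × 10^-4 mol (1:1 ratio)
[OCl^-] = 3.03 × 10^-4 / 0.0197 = 0.0154 mol/L

0.0154 mol/L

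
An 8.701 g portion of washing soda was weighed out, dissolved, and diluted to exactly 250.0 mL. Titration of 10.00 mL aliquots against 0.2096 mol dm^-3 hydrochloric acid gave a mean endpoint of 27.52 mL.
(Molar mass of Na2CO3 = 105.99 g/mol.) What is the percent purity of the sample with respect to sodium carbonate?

Na2CO3 + 2 HCl → 2 NaCl + H2O + CO2
n(HCl) per titration = 0.02752 × 0.2096 = 5.768 × 10^-3 mol
From the 1:2 ratio, n(Na2CO3) in each aliquot = 1/2 × 5.768 × 10^-3 = 2.884 × 10^-3 mol
n(Na2CO3) in the whole flask = 2.884 × 10^-3 × 250.0/10.00 = 0.07210 mol
mass of Na2CO3 = 0.07210 × 105.99 = 7.642 g
% Na2CO3 = 7.642 / 8.701 × 100 = 87.83 %

87.83 %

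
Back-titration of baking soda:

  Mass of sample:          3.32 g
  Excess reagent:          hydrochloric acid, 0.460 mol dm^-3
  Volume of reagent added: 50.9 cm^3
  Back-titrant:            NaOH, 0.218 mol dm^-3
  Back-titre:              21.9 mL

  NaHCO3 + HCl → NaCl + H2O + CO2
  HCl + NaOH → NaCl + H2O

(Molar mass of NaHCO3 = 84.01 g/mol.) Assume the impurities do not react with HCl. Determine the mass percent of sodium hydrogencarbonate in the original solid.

n(HCl) added = 0.0509 × 0.460 = 0.0234 mol
n(NaOH) used in back-titration = 0.0219 × 0.218 = 4.77 × 10^-3 mol
n(HCl) left over = 4.77 × 10^-3 mol (1:1 ratio)
n(HCl) consumed by analyte = 0.0234 − 4.77 × 10^-3 = 0.0186 mol
n(NaHCO3) = 0.0186 mol (1:1 ratio)
mass of NaHCO3 = 0.0186 × 84.01 = 1.57 g
% NaHCO3 = 1.57 / 3.32 × 100 = 47.2 %

47.2 %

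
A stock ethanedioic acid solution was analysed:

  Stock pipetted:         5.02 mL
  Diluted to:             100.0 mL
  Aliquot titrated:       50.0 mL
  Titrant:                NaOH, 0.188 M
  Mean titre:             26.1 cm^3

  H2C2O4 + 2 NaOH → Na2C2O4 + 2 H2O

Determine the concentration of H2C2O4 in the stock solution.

0.977 M

n(NaOH) = 0.0261 × 0.188 = 4.91 × 10^-3 mol
From the 1:2 ratio, n(H2C2O4) in the aliquot = 1/2 × 4.91 × 10^-3 = 2.45 × 10^-3 mol
[H2C2O4]_dilute = 2.45 × 10^-3 / 0.0500 = 0.0491 mol/L
Dilution factor = 100.0 / 5.02 = 19.92
[H2C2O4]_stock = 0.0491 × 19.92 = 0.977 mol/L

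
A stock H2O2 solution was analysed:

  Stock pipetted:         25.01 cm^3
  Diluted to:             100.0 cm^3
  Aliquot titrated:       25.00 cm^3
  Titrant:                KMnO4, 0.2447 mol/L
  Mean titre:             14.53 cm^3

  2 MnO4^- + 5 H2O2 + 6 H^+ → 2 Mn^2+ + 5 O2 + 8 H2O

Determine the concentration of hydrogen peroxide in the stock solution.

n(KMnO4) = 0.01453 × 0.2447 = 3.555 × 10^-3 mol
From the 5:2 ratio, n(H2O2) in the aliquot = 5/2 × 3.555 × 10^-3 = 8.889 × 10^-3 mol
[H2O2]_dilute = 8.889 × 10^-3 / 0.02500 = 0.3555 mol/L
Dilution factor = 100.0 / 25.01 = 3.998
[H2O2]_stock = 0.3555 × 3.998 = 1.422 mol/L

1.422 mol/L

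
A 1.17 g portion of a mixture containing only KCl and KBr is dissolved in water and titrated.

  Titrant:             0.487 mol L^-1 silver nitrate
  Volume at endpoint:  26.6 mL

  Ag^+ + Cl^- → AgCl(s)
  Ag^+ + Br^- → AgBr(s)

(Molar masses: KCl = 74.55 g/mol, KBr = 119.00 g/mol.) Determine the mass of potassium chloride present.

n(AgNO3) = 0.0266 × 0.487 = 0.0130 mol
Let x = n(KCl), y = n(KBr).
Titrant: 1x + 1y = 0.0130;  mass: 74.55x + 119.00y = 1.17
Solving, x = 8.36 × 10^-3 mol, y = 4.60 × 10^-3 mol
mass of KCl = 8.36 × 10^-3 × 74.55 = 0.623 g

0.623 g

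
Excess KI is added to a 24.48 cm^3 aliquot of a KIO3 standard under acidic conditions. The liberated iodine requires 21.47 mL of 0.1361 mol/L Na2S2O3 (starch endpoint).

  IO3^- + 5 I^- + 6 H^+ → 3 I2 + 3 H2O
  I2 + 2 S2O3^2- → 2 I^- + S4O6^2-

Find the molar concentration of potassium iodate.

n(S2O3^2-) = 0.02147 × 0.1361 = 2.922 × 10^-3 mol
n(I2) = n(S2O3^2-)/2 = 1.461 × 10^-3 mol
From the 1:3 ratio, n(IO3^-) in the aliquot = 1/3 × 1.461 × 10^-3 = 4.870 × 10^-4 mol
[IO3^-] = 4.870 × 10^-4 / 0.02448 = 0.01989 mol/L

0.01989 mol/L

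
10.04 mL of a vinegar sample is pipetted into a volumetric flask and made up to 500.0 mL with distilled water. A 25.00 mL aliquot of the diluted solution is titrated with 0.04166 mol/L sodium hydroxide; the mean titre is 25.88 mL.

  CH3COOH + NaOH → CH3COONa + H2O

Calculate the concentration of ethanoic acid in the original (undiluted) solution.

n(NaOH) = 0.02588 × 0.04166 = 1.078 × 10^-3 mol
n(CH3COOH) in the aliquot = 1.078 × 10^-3 mol (1:1 ratio)
[CH3COOH]_dilute = 1.078 × 10^-3 / 0.02500 = 0.04313 mol/L
Dilution factor = 500.0 / 10.04 = 49.80
[CH3COOH]_stock = 0.04313 × 49.80 = 2.148 mol/L

2.148 mol/L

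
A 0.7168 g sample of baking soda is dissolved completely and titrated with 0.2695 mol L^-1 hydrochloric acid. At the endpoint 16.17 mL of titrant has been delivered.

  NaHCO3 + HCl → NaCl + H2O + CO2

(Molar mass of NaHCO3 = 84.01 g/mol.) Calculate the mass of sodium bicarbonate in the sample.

n(HCl) = 0.01617 L × 0.2695 mol/L = 4.358 × 10^-3 mol
n(NaHCO3) = 4.358 × 10^-3 mol (1:1 ratio)
mass of NaHCO3 = 4.358 × 10^-3 × 84.01 g/mol = 0.3661 g

0.3661 g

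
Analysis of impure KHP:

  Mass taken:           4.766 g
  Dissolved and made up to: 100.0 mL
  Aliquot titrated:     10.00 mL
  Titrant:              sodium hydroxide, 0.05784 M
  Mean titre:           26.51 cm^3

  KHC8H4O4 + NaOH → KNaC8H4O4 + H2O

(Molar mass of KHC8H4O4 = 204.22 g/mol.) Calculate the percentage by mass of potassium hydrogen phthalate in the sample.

n(NaOH) per titration = 0.02651 × 0.05784 = 1.533 × 10^-3 mol
n(KHC8H4O4) in each aliquot = 1.533 × 10^-3 mol (1:1 ratio)
n(KHC8H4O4) in the whole flask = 1.533 × 10^-3 × 100.0/10.00 = 0.01533 mol
mass of KHC8H4O4 = 0.01533 × 204.22 = 3.131 g
% KHC8H4O4 = 3.131 / 4.766 × 100 = 65.70 %

65.70 %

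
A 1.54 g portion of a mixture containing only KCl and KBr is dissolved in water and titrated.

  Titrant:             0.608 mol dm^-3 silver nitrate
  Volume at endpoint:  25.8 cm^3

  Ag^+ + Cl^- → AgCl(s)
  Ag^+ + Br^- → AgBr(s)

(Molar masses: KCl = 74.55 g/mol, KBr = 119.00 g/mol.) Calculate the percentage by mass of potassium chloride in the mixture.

n(AgNO3) = 0.0258 × 0.608 = 0.0157 mol
Let x = n(KCl), y = n(KBr).
Titrant: 1x + 1y = 0.0157;  mass: 74.55x + 119.00y = 1.54
Solving, x = 7.35 × 10^-3 mol, y = 8.34 × 10^-3 mol
mass of KCl = 7.35 × 10^-3 × 74.55 = 0.548 g
% KCl = 0.548 / 1.54 × 100 = 35.6 %

35.6 %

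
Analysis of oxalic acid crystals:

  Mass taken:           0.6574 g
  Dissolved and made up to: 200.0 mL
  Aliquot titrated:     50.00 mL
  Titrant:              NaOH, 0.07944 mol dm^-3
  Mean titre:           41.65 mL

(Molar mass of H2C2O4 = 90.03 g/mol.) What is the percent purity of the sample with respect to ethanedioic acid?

90.62 %

H2C2O4 + 2 NaOH → Na2C2O4 + 2 H2O
n(NaOH) per titration = 0.04165 × 0.07944 = 3.309 × 10^-3 mol
From the 1:2 ratio, n(H2C2O4) in each aliquot = 1/2 × 3.309 × 10^-3 = 1.654 × 10^-3 mol
n(H2C2O4) in the whole flask = 1.654 × 10^-3 × 200.0/50.00 = 6.617 × 10^-3 mol
mass of H2C2O4 = 6.617 × 10^-3 × 90.03 = 0.5958 g
% H2C2O4 = 0.5958 / 0.6574 × 100 = 90.62 %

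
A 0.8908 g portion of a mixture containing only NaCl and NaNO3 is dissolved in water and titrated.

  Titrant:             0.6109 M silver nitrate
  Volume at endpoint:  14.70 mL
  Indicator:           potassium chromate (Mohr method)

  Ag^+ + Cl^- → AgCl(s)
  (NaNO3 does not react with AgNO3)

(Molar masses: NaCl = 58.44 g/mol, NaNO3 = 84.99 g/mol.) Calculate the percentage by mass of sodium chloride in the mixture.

58.91 %

n(AgNO3) = 0.01470 × 0.6109 = 8.980 × 10^-3 mol
Let x = n(NaCl), y = n(NaNO3).
Titrant: 1x = 8.980 × 10^-3;  mass: 58.44x + 84.99y = 0.8908
Solving, x = 8.980 × 10^-3 mol, y = 4.306 × 10^-3 mol
mass of NaCl = 8.980 × 10^-3 × 58.44 = 0.5248 g
% NaCl = 0.5248 / 0.8908 × 100 = 58.91 %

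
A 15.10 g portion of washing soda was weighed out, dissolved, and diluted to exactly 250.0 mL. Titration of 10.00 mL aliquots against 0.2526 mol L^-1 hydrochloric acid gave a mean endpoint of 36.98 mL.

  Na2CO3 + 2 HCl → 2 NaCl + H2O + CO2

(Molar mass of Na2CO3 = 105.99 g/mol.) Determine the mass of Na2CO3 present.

12.38 g

n(HCl) per titration = 0.03698 × 0.2526 = 9.341 × 10^-3 mol
From the 1:2 ratio, n(Na2CO3) in each aliquot = 1/2 × 9.341 × 10^-3 = 4.671 × 10^-3 mol
n(Na2CO3) in the whole flask = 4.671 × 10^-3 × 250.0/10.00 = 0.1168 mol
mass of Na2CO3 = 0.1168 × 105.99 = 12.38 g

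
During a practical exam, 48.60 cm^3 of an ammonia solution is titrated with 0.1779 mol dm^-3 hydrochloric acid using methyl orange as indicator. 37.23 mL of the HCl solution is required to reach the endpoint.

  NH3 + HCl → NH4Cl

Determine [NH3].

0.1363 mol/L

n(HCl) = 0.03723 L × 0.1779 mol/L = 6.623 × 10^-3 mol
n(NH3) = 6.623 × 10^-3 mol (1:1 mole ratio)
[NH3] = 6.623 × 10^-3 mol / 0.04860 L = 0.1363 mol/L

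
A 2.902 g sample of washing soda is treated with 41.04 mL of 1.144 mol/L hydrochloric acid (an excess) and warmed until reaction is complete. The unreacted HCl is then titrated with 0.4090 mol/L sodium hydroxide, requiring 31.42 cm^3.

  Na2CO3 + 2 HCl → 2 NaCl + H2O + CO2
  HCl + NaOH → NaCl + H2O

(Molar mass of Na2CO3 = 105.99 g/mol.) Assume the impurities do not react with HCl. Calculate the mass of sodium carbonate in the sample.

1.807 g

n(HCl) added = 0.04104 × 1.144 = 0.04695 mol
n(NaOH) used in back-titration = 0.03142 × 0.4090 = 0.01285 mol
n(HCl) left over = 0.01285 mol (1:1 ratio)
n(HCl) consumed by analyte = 0.04695 − 0.01285 = 0.03410 mol
From the 1:2 ratio, n(Na2CO3) = 1/2 × 0.03410 = 0.01705 mol
mass of Na2CO3 = 0.01705 × 105.99 = 1.807 g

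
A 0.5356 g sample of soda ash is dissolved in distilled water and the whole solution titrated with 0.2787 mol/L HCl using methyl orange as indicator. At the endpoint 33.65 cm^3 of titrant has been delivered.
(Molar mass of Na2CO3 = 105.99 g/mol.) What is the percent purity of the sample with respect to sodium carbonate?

Na2CO3 + 2 HCl → 2 NaCl + H2O + CO2
n(HCl) = 0.03365 L × 0.2787 mol/L = 9.378 × 10^-3 mol
From the 1:2 ratio, n(Na2CO3) = 1/2 × 9.378 × 10^-3 = 4.689 × 10^-3 mol
mass of Na2CO3 = 4.689 × 10^-3 × 105.99 g/mol = 0.4970 g
% Na2CO3 = 0.4970 / 0.5356 × 100 = 92.79 %

92.79 %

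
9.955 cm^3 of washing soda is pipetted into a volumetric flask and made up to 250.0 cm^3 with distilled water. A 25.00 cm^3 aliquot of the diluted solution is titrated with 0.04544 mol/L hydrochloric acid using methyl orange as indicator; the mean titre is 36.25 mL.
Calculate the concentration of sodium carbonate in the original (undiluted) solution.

0.8273 mol/L

Na2CO3 + 2 HCl → 2 NaCl + H2O + CO2
n(HCl) = 0.03625 × 0.04544 = 1.647 × 10^-3 mol
From the 1:2 ratio, n(Na2CO3) in the aliquot = 1/2 × 1.647 × 10^-3 = 8.236 × 10^-4 mol
[Na2CO3]_dilute = 8.236 × 10^-4 / 0.02500 = 0.03294 mol/L
Dilution factor = 250.0 / 9.955 = 25.11
[Na2CO3]_stock = 0.03294 × 25.11 = 0.8273 mol/L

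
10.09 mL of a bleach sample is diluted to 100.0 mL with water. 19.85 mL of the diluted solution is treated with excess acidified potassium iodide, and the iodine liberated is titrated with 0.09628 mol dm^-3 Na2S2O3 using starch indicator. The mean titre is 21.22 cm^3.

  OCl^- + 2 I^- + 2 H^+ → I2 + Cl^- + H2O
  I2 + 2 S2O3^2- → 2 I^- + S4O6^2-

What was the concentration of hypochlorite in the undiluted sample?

0.5100 mol/L

n(S2O3^2-) = 0.02122 × 0.09628 = 2.043 × 10^-3 mol
n(I2) = n(S2O3^2-)/2 = 1.022 × 10^-3 mol
n(OCl^-) in the aliquot = 1.022 × 10^-3 mol (1:1 ratio)
[OCl^-]_dilute = 1.022 × 10^-3 / 0.01985 = 0.05146 mol/L
[OCl^-]_original = 0.05146 × 100.0/10.09 = 0.5100 mol/L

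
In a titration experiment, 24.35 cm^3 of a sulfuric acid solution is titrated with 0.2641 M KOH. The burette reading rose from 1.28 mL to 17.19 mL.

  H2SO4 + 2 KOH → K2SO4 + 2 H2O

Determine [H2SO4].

0.08628 M

n(KOH) = 0.01591 L × 0.2641 mol/L = 4.202 × 10^-3 mol
From the 1:2 mole ratio, n(H2SO4) = 1/2 × 4.202 × 10^-3 = 2.101 × 10^-3 mol
[H2SO4] = 2.101 × 10^-3 mol / 0.02435 L = 0.08628 mol/L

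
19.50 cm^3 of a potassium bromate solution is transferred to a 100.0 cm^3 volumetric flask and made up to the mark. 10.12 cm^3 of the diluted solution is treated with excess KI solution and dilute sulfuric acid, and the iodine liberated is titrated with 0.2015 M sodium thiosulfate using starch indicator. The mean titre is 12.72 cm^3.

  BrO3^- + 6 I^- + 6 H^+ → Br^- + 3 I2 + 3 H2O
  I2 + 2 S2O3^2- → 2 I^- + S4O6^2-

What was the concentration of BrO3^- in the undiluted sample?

n(S2O3^2-) = 0.01272 × 0.2015 = 2.563 × 10^-3 mol
n(I2) = n(S2O3^2-)/2 = 1.282 × 10^-3 mol
From the 1:3 ratio, n(BrO3^-) in the aliquot = 1/3 × 1.282 × 10^-3 = 4.272 × 10^-4 mol
[BrO3^-]_dilute = 4.272 × 10^-4 / 0.01012 = 0.04221 mol/L
[BrO3^-]_original = 0.04221 × 100.0/19.50 = 0.2165 mol/L

0.2165 M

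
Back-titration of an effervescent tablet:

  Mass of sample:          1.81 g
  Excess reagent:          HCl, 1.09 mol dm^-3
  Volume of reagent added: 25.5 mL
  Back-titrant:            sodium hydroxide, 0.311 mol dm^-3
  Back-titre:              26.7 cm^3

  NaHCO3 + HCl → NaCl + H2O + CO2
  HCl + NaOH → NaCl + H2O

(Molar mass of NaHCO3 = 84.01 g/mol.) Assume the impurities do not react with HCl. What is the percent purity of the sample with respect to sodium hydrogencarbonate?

n(HCl) added = 0.0255 × 1.09 = 0.0278 mol
n(NaOH) used in back-titration = 0.0267 × 0.311 = 8.30 × 10^-3 mol
n(HCl) left over = 8.30 × 10^-3 mol (1:1 ratio)
n(HCl) consumed by analyte = 0.0278 − 8.30 × 10^-3 = 0.0195 mol
n(NaHCO3) = 0.0195 mol (1:1 ratio)
mass of NaHCO3 = 0.0195 × 84.01 = 1.64 g
% NaHCO3 = 1.64 / 1.81 × 100 = 90.5 %

90.5 %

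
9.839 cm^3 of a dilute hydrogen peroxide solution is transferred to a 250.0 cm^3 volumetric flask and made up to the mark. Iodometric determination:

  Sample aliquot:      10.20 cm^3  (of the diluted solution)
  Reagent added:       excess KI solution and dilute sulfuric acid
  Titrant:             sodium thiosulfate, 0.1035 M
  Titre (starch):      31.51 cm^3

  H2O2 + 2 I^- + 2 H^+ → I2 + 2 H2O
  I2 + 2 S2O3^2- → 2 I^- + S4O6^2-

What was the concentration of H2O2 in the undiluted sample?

n(S2O3^2-) = 0.03151 × 0.1035 = 3.261 × 10^-3 mol
n(I2) = n(S2O3^2-)/2 = 1.631 × 10^-3 mol
n(H2O2) in the aliquot = 1.631 × 10^-3 mol (1:1 ratio)
[H2O2]_dilute = 1.631 × 10^-3 / 0.01020 = 0.1599 mol/L
[H2O2]_original = 0.1599 × 250.0/9.839 = 4.062 mol/L

4.062 M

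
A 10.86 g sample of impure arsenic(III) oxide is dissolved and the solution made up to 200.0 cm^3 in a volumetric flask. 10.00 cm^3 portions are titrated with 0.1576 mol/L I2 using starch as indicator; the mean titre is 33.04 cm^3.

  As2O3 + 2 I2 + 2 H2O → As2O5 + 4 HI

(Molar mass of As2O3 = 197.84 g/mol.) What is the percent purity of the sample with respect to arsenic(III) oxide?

94.86 %

n(I2) per titration = 0.03304 × 0.1576 = 5.207 × 10^-3 mol
From the 1:2 ratio, n(As2O3) in each aliquot = 1/2 × 5.207 × 10^-3 = 2.604 × 10^-3 mol
n(As2O3) in the whole flask = 2.604 × 10^-3 × 200.0/10.00 = 0.05207 mol
mass of As2O3 = 0.05207 × 197.84 = 10.30 g
% As2O3 = 10.30 / 10.86 × 100 = 94.86 %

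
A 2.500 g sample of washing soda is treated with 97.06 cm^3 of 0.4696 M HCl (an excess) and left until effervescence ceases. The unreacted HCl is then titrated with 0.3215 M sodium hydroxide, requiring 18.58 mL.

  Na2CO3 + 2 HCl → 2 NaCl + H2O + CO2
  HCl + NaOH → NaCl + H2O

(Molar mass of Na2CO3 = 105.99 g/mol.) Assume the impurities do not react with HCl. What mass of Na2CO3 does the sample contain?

2.099 g

n(HCl) added = 0.09706 × 0.4696 = 0.04558 mol
n(NaOH) used in back-titration = 0.01858 × 0.3215 = 5.973 × 10^-3 mol
n(HCl) left over = 5.973 × 10^-3 mol (1:1 ratio)
n(HCl) consumed by analyte = 0.04558 − 5.973 × 10^-3 = 0.03961 mol
From the 1:2 ratio, n(Na2CO3) = 1/2 × 0.03961 = 0.01980 mol
mass of Na2CO3 = 0.01980 × 105.99 = 2.099 g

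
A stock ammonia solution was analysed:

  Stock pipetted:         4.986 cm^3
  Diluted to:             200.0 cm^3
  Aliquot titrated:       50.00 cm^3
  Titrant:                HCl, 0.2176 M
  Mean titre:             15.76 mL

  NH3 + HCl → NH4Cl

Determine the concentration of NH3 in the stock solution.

n(HCl) = 0.01576 × 0.2176 = 3.429 × 10^-3 mol
n(NH3) in the aliquot = 3.429 × 10^-3 mol (1:1 ratio)
[NH3]_dilute = 3.429 × 10^-3 / 0.05000 = 0.06859 mol/L
Dilution factor = 200.0 / 4.986 = 40.11
[NH3]_stock = 0.06859 × 40.11 = 2.751 mol/L

2.751 M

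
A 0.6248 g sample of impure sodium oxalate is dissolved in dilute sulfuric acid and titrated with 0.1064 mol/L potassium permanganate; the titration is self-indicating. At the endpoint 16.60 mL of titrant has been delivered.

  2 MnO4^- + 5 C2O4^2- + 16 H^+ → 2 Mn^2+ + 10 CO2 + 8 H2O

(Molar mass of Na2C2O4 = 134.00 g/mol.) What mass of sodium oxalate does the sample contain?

n(KMnO4) = 0.01660 L × 0.1064 mol/L = 1.766 × 10^-3 mol
From the 5:2 ratio, n(Na2C2O4) = 5/2 × 1.766 × 10^-3 = 4.416 × 10^-3 mol
mass of Na2C2O4 = 4.416 × 10^-3 × 134.00 g/mol = 0.5917 g

0.5917 g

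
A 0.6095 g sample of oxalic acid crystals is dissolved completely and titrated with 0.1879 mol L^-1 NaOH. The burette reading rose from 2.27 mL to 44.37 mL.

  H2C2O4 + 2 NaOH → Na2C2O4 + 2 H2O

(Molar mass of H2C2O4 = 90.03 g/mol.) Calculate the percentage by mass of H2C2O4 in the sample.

58.42 %

n(NaOH) = 0.04210 L × 0.1879 mol/L = 7.911 × 10^-3 mol
From the 1:2 ratio, n(H2C2O4) = 1/2 × 7.911 × 10^-3 = 3.955 × 10^-3 mol
mass of H2C2O4 = 3.955 × 10^-3 × 90.03 g/mol = 0.3561 g
% H2C2O4 = 0.3561 / 0.6095 × 100 = 58.42 %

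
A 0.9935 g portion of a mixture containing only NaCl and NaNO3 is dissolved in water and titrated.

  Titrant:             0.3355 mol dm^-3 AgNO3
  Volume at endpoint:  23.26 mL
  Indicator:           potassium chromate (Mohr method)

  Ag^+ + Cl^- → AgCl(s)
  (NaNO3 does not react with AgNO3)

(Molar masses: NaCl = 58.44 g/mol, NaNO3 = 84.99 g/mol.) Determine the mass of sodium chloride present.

n(AgNO3) = 0.02326 × 0.3355 = 7.804 × 10^-3 mol
Let x = n(NaCl), y = n(NaNO3).
Titrant: 1x = 7.804 × 10^-3;  mass: 58.44x + 84.99y = 0.9935
Solving, x = 7.804 × 10^-3 mol, y = 6.324 × 10^-3 mol
mass of NaCl = 7.804 × 10^-3 × 58.44 = 0.4560 g

0.4560 g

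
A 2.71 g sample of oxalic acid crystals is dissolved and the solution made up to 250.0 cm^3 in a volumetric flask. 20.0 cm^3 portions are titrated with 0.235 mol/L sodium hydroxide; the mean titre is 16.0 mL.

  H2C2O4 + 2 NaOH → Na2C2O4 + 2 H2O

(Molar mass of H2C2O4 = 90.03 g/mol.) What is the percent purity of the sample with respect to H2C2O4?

n(NaOH) per titration = 0.0160 × 0.235 = 3.76 × 10^-3 mol
From the 1:2 ratio, n(H2C2O4) in each aliquot = 1/2 × 3.76 × 10^-3 = 1.88 × 10^-3 mol
n(H2C2O4) in the whole flask = 1.88 × 10^-3 × 250.0/20.0 = 0.0235 mol
mass of H2C2O4 = 0.0235 × 90.03 = 2.12 g
% H2C2O4 = 2.12 / 2.71 × 100 = 78.1 %

78.1 %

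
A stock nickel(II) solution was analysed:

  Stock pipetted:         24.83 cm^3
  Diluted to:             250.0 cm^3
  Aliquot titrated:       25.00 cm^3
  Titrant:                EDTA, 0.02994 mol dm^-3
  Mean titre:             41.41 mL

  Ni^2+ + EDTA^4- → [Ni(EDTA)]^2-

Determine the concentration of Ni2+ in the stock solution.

n(EDTA) = 0.04141 × 0.02994 = 1.240 × 10^-3 mol
n(Ni2+) in the aliquot = 1.240 × 10^-3 mol (1:1 ratio)
[Ni2+]_dilute = 1.240 × 10^-3 / 0.02500 = 0.04959 mol/L
Dilution factor = 250.0 / 24.83 = 10.07
[Ni2+]_stock = 0.04959 × 10.07 = 0.4993 mol/L

0.4993 mol/L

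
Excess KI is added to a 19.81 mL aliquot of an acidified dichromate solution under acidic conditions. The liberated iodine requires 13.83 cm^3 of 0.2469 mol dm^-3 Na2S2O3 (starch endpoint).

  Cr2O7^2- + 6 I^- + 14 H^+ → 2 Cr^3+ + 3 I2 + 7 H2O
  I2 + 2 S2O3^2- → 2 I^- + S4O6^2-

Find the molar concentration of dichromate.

0.02873 mol/L

n(S2O3^2-) = 0.01383 × 0.2469 = 3.415 × 10^-3 mol
n(I2) = n(S2O3^2-)/2 = 1.707 × 10^-3 mol
From the 1:3 ratio, n(Cr2O7^2-) in the aliquot = 1/3 × 1.707 × 10^-3 = 5.691 × 10^-4 mol
[Cr2O7^2-] = 5.691 × 10^-4 / 0.01981 = 0.02873 mol/L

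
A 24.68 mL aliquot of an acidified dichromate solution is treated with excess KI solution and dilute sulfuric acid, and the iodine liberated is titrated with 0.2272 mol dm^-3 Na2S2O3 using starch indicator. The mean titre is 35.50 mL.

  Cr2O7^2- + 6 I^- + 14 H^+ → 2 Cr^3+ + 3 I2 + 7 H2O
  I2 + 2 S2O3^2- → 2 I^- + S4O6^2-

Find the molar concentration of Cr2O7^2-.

n(S2O3^2-) = 0.03550 × 0.2272 = 8.066 × 10^-3 mol
n(I2) = n(S2O3^2-)/2 = 4.033 × 10^-3 mol
From the 1:3 ratio, n(Cr2O7^2-) in the aliquot = 1/3 × 4.033 × 10^-3 = 1.344 × 10^-3 mol
[Cr2O7^2-] = 1.344 × 10^-3 / 0.02468 = 0.05447 mol/L

0.05447 mol/L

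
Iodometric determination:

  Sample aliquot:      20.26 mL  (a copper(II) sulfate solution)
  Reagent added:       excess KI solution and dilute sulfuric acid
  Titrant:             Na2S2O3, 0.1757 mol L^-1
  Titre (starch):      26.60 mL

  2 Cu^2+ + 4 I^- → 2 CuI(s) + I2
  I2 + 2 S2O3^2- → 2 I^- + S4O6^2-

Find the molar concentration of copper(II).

0.2307 mol/L

n(S2O3^2-) = 0.02660 × 0.1757 = 4.674 × 10^-3 mol
n(I2) = n(S2O3^2-)/2 = 2.337 × 10^-3 mol
From the 2:1 ratio, n(Cu2+) in the aliquot = 2/1 × 2.337 × 10^-3 = 4.674 × 10^-3 mol
[Cu2+] = 4.674 × 10^-3 / 0.02026 = 0.2307 mol/L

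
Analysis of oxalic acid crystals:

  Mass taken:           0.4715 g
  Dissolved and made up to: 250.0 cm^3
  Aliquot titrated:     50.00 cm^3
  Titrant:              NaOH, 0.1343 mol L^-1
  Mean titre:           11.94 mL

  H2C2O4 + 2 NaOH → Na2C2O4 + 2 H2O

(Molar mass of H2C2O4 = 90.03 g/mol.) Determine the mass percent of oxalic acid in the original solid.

n(NaOH) per titration = 0.01194 × 0.1343 = 1.604 × 10^-3 mol
From the 1:2 ratio, n(H2C2O4) in each aliquot = 1/2 × 1.604 × 10^-3 = 8.018 × 10^-4 mol
n(H2C2O4) in the whole flask = 8.018 × 10^-4 × 250.0/50.00 = 4.009 × 10^-3 mol
mass of H2C2O4 = 4.009 × 10^-3 × 90.03 = 0.3609 g
% H2C2O4 = 0.3609 / 0.4715 × 100 = 76.55 %

76.55 %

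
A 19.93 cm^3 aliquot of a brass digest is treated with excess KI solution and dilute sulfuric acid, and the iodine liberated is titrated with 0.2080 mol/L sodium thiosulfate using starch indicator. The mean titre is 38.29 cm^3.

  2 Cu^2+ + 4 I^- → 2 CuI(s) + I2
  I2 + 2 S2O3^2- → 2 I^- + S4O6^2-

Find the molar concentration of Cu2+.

0.3996 mol/L

n(S2O3^2-) = 0.03829 × 0.2080 = 7.964 × 10^-3 mol
n(I2) = n(S2O3^2-)/2 = 3.982 × 10^-3 mol
From the 2:1 ratio, n(Cu2+) in the aliquot = 2/1 × 3.982 × 10^-3 = 7.964 × 10^-3 mol
[Cu2+] = 7.964 × 10^-3 / 0.01993 = 0.3996 mol/L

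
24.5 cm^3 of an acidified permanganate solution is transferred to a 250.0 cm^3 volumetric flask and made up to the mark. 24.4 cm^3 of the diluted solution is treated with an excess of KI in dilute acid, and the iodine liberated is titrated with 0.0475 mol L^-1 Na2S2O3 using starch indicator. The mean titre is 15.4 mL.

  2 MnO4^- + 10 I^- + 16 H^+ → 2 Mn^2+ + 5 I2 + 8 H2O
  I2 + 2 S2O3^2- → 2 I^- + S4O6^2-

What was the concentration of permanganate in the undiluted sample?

n(S2O3^2-) = 0.0154 × 0.0475 = 7.32 × 10^-4 mol
n(I2) = n(S2O3^2-)/2 = 3.66 × 10^-4 mol
From the 2:5 ratio, n(MnO4^-) in the aliquot = 2/5 × 3.66 × 10^-4 = 1.46 × 10^-4 mol
[MnO4^-]_dilute = 1.46 × 10^-4 / 0.0244 = 0.00600 mol/L
[MnO4^-]_original = 0.00600 × 250.0/24.5 = 0.0612 mol/L

0.0612 mol/L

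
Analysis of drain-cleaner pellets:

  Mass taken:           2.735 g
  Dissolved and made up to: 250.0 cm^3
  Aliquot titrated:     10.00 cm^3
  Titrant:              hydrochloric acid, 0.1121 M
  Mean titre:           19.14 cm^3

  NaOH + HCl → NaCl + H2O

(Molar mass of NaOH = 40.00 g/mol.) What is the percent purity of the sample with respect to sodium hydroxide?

n(HCl) per titration = 0.01914 × 0.1121 = 2.146 × 10^-3 mol
n(NaOH) in each aliquot = 2.146 × 10^-3 mol (1:1 ratio)
n(NaOH) in the whole flask = 2.146 × 10^-3 × 250.0/10.00 = 0.05364 mol
mass of NaOH = 0.05364 × 40.00 = 2.146 g
% NaOH = 2.146 / 2.735 × 100 = 78.45 %

78.45 %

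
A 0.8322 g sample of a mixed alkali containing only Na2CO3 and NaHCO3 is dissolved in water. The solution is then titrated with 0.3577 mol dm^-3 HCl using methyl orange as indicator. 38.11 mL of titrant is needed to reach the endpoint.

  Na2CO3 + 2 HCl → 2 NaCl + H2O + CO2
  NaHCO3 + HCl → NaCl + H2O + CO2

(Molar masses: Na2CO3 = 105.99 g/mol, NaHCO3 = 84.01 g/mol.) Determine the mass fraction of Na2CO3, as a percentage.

64.27 %

n(HCl) = 0.03811 × 0.3577 = 0.01363 mol
Let x = n(Na2CO3), y = n(NaHCO3).
Titrant: 2x + 1y = 0.01363;  mass: 105.99x + 84.01y = 0.8322
Solving, x = 5.046 × 10^-3 mol, y = 3.539 × 10^-3 mol
mass of Na2CO3 = 5.046 × 10^-3 × 105.99 = 0.5349 g
% Na2CO3 = 0.5349 / 0.8322 × 100 = 64.27 %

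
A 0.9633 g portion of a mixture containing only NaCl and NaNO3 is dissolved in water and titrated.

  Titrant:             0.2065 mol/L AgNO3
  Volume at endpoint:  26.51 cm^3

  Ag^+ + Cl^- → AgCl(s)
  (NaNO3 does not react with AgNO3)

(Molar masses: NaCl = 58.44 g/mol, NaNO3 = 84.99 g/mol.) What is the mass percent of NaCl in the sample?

33.21 %

n(AgNO3) = 0.02651 × 0.2065 = 5.474 × 10^-3 mol
Let x = n(NaCl), y = n(NaNO3).
Titrant: 1x = 5.474 × 10^-3;  mass: 58.44x + 84.99y = 0.9633
Solving, x = 5.474 × 10^-3 mol, y = 7.570 × 10^-3 mol
mass of NaCl = 5.474 × 10^-3 × 58.44 = 0.3199 g
% NaCl = 0.3199 / 0.9633 × 100 = 33.21 %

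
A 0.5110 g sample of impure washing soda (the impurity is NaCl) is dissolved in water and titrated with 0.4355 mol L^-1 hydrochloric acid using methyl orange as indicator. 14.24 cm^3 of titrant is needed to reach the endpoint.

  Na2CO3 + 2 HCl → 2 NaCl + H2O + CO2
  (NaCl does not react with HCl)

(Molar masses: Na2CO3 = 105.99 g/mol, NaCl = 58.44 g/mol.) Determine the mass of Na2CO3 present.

0.3286 g

n(HCl) = 0.01424 × 0.4355 = 6.202 × 10^-3 mol
Let x = n(Na2CO3), y = n(NaCl).
Titrant: 2x = 6.202 × 10^-3;  mass: 105.99x + 58.44y = 0.5110
Solving, x = 3.101 × 10^-3 mol, y = 3.120 × 10^-3 mol
mass of Na2CO3 = 3.101 × 10^-3 × 105.99 = 0.3286 g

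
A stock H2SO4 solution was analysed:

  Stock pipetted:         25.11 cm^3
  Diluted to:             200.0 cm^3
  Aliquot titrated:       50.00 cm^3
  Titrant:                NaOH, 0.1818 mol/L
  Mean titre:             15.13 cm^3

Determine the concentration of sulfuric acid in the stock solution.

0.2191 mol/L

H2SO4 + 2 NaOH → Na2SO4 + 2 H2O
n(NaOH) = 0.01513 × 0.1818 = 2.751 × 10^-3 mol
From the 1:2 ratio, n(H2SO4) in the aliquot = 1/2 × 2.751 × 10^-3 = 1.375 × 10^-3 mol
[H2SO4]_dilute = 1.375 × 10^-3 / 0.05000 = 0.02751 mol/L
Dilution factor = 200.0 / 25.11 = 7.965
[H2SO4]_stock = 0.02751 × 7.965 = 0.2191 mol/L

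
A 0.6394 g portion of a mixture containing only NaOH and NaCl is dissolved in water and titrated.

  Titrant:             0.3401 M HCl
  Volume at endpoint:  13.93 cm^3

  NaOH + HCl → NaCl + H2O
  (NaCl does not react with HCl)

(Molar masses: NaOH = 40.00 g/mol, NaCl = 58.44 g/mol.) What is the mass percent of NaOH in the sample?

29.64 %

n(HCl) = 0.01393 × 0.3401 = 4.738 × 10^-3 mol
Let x = n(NaOH), y = n(NaCl).
Titrant: 1x = 4.738 × 10^-3;  mass: 40.00x + 58.44y = 0.6394
Solving, x = 4.738 × 10^-3 mol, y = 7.698 × 10^-3 mol
mass of NaOH = 4.738 × 10^-3 × 40.00 = 0.1895 g
% NaOH = 0.1895 / 0.6394 × 100 = 29.64 %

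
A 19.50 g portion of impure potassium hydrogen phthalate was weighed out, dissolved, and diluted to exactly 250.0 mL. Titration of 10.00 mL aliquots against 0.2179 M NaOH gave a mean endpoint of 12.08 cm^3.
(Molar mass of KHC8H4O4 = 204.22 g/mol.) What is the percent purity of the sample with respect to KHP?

KHC8H4O4 + NaOH → KNaC8H4O4 + H2O
n(NaOH) per titration = 0.01208 × 0.2179 = 2.632 × 10^-3 mol
n(KHC8H4O4) in each aliquot = 2.632 × 10^-3 mol (1:1 ratio)
n(KHC8H4O4) in the whole flask = 2.632 × 10^-3 × 250.0/10.00 = 0.06581 mol
mass of KHC8H4O4 = 0.06581 × 204.22 = 13.44 g
% KHC8H4O4 = 13.44 / 19.50 × 100 = 68.92 %

68.92 %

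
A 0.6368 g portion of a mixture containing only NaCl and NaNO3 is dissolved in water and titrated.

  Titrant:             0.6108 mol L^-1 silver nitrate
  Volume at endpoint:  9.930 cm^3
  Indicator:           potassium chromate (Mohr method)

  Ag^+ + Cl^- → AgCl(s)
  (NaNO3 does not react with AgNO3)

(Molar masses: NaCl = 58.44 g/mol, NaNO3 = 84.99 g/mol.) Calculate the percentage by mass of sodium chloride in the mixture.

n(AgNO3) = 0.009930 × 0.6108 = 6.065 × 10^-3 mol
Let x = n(NaCl), y = n(NaNO3).
Titrant: 1x = 6.065 × 10^-3;  mass: 58.44x + 84.99y = 0.6368
Solving, x = 6.065 × 10^-3 mol, y = 3.322 × 10^-3 mol
mass of NaCl = 6.065 × 10^-3 × 58.44 = 0.3545 g
% NaCl = 0.3545 / 0.6368 × 100 = 55.66 %

55.66 %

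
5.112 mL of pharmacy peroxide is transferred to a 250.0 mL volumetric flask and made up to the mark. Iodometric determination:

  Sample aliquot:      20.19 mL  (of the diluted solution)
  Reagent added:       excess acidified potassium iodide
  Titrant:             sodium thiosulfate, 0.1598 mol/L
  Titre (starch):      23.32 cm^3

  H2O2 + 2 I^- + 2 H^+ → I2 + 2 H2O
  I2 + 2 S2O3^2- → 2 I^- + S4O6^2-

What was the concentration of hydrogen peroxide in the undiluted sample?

4.513 mol/L

n(S2O3^2-) = 0.02332 × 0.1598 = 3.727 × 10^-3 mol
n(I2) = n(S2O3^2-)/2 = 1.863 × 10^-3 mol
n(H2O2) in the aliquot = 1.863 × 10^-3 mol (1:1 ratio)
[H2O2]_dilute = 1.863 × 10^-3 / 0.02019 = 0.09229 mol/L
[H2O2]_original = 0.09229 × 250.0/5.112 = 4.513 mol/L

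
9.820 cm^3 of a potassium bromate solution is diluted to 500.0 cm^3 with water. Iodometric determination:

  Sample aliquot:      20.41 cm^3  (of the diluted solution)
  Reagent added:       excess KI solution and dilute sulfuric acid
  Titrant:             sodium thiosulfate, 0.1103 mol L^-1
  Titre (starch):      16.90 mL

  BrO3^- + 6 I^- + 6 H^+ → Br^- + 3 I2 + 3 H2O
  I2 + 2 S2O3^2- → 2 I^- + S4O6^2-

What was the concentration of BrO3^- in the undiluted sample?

n(S2O3^2-) = 0.01690 × 0.1103 = 1.864 × 10^-3 mol
n(I2) = n(S2O3^2-)/2 = 9.320 × 10^-4 mol
From the 1:3 ratio, n(BrO3^-) in the aliquot = 1/3 × 9.320 × 10^-4 = 3.107 × 10^-4 mol
[BrO3^-]_dilute = 3.107 × 10^-4 / 0.02041 = 0.01522 mol/L
[BrO3^-]_original = 0.01522 × 500.0/9.820 = 0.7750 mol/L

0.7750 mol/L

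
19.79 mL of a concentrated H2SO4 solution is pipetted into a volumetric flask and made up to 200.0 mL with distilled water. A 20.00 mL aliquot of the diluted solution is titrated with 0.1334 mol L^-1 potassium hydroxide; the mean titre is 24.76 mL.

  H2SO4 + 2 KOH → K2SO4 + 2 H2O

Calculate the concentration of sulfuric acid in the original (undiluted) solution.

n(KOH) = 0.02476 × 0.1334 = 3.303 × 10^-3 mol
From the 1:2 ratio, n(H2SO4) in the aliquot = 1/2 × 3.303 × 10^-3 = 1.651 × 10^-3 mol
[H2SO4]_dilute = 1.651 × 10^-3 / 0.02000 = 0.08257 mol/L
Dilution factor = 200.0 / 19.79 = 10.11
[H2SO4]_stock = 0.08257 × 10.11 = 0.8345 mol/L

0.8345 mol/L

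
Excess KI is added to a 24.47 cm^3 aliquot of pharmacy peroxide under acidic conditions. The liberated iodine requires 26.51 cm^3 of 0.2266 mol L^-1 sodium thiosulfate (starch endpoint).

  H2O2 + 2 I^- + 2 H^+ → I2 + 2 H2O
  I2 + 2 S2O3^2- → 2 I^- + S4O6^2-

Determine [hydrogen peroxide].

n(S2O3^2-) = 0.02651 × 0.2266 = 6.007 × 10^-3 mol
n(I2) = n(S2O3^2-)/2 = 3.004 × 10^-3 mol
n(H2O2) in the aliquot = 3.004 × 10^-3 mol (1:1 ratio)
[H2O2] = 3.004 × 10^-3 / 0.02447 = 0.1227 mol/L

0.1227 mol/L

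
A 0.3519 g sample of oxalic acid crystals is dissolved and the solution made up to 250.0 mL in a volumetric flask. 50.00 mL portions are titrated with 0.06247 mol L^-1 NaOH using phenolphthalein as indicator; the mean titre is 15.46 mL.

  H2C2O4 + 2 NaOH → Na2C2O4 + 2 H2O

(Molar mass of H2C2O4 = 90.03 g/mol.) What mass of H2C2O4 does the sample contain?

0.2174 g

n(NaOH) per titration = 0.01546 × 0.06247 = 9.658 × 10^-4 mol
From the 1:2 ratio, n(H2C2O4) in each aliquot = 1/2 × 9.658 × 10^-4 = 4.829 × 10^-4 mol
n(H2C2O4) in the whole flask = 4.829 × 10^-4 × 250.0/50.00 = 2.414 × 10^-3 mol
mass of H2C2O4 = 2.414 × 10^-3 × 90.03 = 0.2174 g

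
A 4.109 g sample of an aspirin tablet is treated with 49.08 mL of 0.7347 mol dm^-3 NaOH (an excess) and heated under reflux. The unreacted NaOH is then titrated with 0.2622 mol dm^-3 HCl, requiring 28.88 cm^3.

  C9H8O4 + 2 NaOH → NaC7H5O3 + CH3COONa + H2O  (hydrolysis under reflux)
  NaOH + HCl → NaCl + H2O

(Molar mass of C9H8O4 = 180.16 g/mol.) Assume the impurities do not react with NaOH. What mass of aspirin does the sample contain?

n(NaOH) added = 0.04908 × 0.7347 = 0.03606 mol
n(HCl) used in back-titration = 0.02888 × 0.2622 = 7.572 × 10^-3 mol
n(NaOH) left over = 7.572 × 10^-3 mol (1:1 ratio)
n(NaOH) consumed by analyte = 0.03606 − 7.572 × 10^-3 = 0.02849 mol
From the 1:2 ratio, n(C9H8O4) = 1/2 × 0.02849 = 0.01424 mol
mass of C9H8O4 = 0.01424 × 180.16 = 2.566 g

2.566 g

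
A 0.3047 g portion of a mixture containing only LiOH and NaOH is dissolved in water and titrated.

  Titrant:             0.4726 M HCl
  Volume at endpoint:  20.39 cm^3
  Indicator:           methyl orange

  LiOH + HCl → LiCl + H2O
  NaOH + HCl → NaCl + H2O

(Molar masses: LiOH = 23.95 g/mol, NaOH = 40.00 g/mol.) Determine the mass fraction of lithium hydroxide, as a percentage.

n(HCl) = 0.02039 × 0.4726 = 9.636 × 10^-3 mol
Let x = n(LiOH), y = n(NaOH).
Titrant: 1x + 1y = 9.636 × 10^-3;  mass: 23.95x + 40.00y = 0.3047
Solving, x = 5.031 × 10^-3 mol, y = 4.605 × 10^-3 mol
mass of LiOH = 5.031 × 10^-3 × 23.95 = 0.1205 g
% LiOH = 0.1205 / 0.3047 × 100 = 39.55 %

39.55 %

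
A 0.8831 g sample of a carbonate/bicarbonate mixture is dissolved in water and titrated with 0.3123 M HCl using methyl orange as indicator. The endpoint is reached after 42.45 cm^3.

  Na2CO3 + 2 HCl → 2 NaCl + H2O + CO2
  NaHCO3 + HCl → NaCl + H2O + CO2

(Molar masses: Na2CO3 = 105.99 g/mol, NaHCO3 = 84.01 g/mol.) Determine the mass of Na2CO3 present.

0.3941 g

n(HCl) = 0.04245 × 0.3123 = 0.01326 mol
Let x = n(Na2CO3), y = n(NaHCO3).
Titrant: 2x + 1y = 0.01326;  mass: 105.99x + 84.01y = 0.8831
Solving, x = 3.718 × 10^-3 mol, y = 5.821 × 10^-3 mol
mass of Na2CO3 = 3.718 × 10^-3 × 105.99 = 0.3941 g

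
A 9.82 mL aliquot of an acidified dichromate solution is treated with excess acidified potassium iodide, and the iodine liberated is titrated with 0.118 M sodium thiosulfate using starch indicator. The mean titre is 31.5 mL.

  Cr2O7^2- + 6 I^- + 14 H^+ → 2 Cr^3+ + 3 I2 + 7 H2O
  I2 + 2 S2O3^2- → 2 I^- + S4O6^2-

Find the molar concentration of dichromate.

0.0631 M

n(S2O3^2-) = 0.0315 × 0.118 = 3.72 × 10^-3 mol
n(I2) = n(S2O3^2-)/2 = 1.86 × 10^-3 mol
From the 1:3 ratio, n(Cr2O7^2-) in the aliquot = 1/3 × 1.86 × 10^-3 = 6.19 × 10^-4 mol
[Cr2O7^2-] = 6.19 × 10^-4 / 0.00982 = 0.0631 mol/L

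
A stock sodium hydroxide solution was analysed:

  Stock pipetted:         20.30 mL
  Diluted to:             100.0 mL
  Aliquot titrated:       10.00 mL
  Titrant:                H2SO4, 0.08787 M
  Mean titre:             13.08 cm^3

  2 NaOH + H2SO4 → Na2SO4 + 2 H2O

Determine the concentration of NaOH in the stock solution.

n(H2SO4) = 0.01308 × 0.08787 = 1.149 × 10^-3 mol
From the 2:1 ratio, n(NaOH) in the aliquot = 2/1 × 1.149 × 10^-3 = 2.299 × 10^-3 mol
[NaOH]_dilute = 2.299 × 10^-3 / 0.01000 = 0.2299 mol/L
Dilution factor = 100.0 / 20.30 = 4.926
[NaOH]_stock = 0.2299 × 4.926 = 1.132 mol/L

1.132 M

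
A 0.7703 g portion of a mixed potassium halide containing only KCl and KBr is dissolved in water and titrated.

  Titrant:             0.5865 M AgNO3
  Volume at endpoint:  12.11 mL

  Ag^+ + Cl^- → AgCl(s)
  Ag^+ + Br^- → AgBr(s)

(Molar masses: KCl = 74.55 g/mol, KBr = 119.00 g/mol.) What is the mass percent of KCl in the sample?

n(AgNO3) = 0.01211 × 0.5865 = 7.103 × 10^-3 mol
Let x = n(KCl), y = n(KBr).
Titrant: 1x + 1y = 7.103 × 10^-3;  mass: 74.55x + 119.00y = 0.7703
Solving, x = 1.685 × 10^-3 mol, y = 5.417 × 10^-3 mol
mass of KCl = 1.685 × 10^-3 × 74.55 = 0.1256 g
% KCl = 0.1256 / 0.7703 × 100 = 16.31 %

16.31 %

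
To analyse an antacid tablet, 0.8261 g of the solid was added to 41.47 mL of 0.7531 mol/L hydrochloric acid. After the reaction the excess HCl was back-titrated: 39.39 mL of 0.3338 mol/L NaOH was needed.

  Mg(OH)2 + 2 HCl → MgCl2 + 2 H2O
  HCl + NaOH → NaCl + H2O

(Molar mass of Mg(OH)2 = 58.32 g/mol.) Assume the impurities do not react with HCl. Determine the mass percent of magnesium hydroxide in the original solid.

63.83 %

n(HCl) added = 0.04147 × 0.7531 = 0.03123 mol
n(NaOH) used in back-titration = 0.03939 × 0.3338 = 0.01315 mol
n(HCl) left over = 0.01315 mol (1:1 ratio)
n(HCl) consumed by analyte = 0.03123 − 0.01315 = 0.01808 mol
From the 1:2 ratio, n(Mg(OH)2) = 1/2 × 0.01808 = 9.041 × 10^-3 mol
mass of Mg(OH)2 = 9.041 × 10^-3 × 58.32 = 0.5273 g
% Mg(OH)2 = 0.5273 / 0.8261 × 100 = 63.83 %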